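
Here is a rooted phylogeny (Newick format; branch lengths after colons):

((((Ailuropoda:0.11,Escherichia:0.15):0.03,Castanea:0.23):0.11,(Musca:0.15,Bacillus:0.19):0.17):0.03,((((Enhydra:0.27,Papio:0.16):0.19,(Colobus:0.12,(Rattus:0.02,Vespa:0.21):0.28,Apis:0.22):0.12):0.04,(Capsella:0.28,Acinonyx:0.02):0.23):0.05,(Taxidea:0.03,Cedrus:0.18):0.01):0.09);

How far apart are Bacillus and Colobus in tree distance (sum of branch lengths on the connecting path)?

0.81

The path runs Bacillus → … → MRCA → … → Colobus; the MRCA is the root of the tree.
Branch lengths along that path: 0.19 + 0.17 + 0.03 + 0.09 + 0.05 + 0.04 + 0.12 + 0.12 = 0.81.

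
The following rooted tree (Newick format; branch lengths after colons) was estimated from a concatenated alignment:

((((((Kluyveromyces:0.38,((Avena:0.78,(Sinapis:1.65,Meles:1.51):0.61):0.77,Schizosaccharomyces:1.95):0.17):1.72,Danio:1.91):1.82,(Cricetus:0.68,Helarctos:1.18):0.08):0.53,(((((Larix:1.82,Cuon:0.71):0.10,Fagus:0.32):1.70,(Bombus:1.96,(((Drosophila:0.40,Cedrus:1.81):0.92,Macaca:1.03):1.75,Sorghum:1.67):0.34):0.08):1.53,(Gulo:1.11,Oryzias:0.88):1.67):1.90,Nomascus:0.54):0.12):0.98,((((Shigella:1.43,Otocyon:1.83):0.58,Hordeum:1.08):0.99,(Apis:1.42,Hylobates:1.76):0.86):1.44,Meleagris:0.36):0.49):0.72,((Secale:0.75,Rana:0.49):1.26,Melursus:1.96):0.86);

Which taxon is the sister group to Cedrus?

Drosophila

Cedrus attaches to the tree at the node subtending (Drosophila,Cedrus).
The other lineage descending from that same node — the sister group — is the single tip Drosophila.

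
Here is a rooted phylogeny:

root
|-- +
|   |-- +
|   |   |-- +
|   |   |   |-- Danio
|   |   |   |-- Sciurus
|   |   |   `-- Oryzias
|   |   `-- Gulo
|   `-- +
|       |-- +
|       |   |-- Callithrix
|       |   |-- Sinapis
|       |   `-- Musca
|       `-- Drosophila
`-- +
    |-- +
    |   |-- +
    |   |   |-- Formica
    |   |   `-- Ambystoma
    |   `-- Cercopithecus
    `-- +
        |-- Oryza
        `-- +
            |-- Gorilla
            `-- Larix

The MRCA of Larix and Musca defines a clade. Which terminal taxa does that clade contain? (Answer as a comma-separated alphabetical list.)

Ambystoma, Callithrix, Cercopithecus, Danio, Drosophila, Formica, Gorilla, Gulo, Larix, Musca, Oryza, Oryzias, Sciurus, Sinapis

Tracing Larix: it sits inside (Gorilla,Larix).
Tracing Musca: it sits inside (Callithrix,Sinapis,Musca).
The smallest clade enclosing both is the whole tree (their MRCA is the root), so the answer is all 14 tips in alphabetical order.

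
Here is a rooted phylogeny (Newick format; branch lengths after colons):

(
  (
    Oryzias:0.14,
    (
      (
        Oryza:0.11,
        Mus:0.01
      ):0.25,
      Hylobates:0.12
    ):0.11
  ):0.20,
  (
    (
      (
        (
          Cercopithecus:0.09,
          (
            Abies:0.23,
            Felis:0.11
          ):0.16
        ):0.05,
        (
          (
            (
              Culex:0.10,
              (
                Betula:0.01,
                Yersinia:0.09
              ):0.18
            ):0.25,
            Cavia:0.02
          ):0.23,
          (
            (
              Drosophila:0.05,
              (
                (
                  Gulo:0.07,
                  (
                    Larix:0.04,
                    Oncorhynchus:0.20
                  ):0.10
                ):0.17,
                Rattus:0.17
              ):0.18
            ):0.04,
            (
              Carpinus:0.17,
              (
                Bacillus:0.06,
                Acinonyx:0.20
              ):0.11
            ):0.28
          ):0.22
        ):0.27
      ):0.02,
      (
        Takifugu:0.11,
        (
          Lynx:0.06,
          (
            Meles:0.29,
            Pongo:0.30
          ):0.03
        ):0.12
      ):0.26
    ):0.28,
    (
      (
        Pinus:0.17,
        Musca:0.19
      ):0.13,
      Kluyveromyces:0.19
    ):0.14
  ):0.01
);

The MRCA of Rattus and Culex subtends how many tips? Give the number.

The MRCA of Rattus and Culex is the node subtending (((Culex,(Betula,Yersinia)),Cavia),((Drosophila,((Gulo,(Larix,Oncorhynchus)),Rattus)),(Carpinus,(Bacillus,Acinonyx)))).
That clade contains 12 terminal taxa: Acinonyx, Bacillus, Betula, Carpinus, Cavia, Culex, Drosophila, Gulo, Larix, Oncorhynchus, Rattus, Yersinia.

12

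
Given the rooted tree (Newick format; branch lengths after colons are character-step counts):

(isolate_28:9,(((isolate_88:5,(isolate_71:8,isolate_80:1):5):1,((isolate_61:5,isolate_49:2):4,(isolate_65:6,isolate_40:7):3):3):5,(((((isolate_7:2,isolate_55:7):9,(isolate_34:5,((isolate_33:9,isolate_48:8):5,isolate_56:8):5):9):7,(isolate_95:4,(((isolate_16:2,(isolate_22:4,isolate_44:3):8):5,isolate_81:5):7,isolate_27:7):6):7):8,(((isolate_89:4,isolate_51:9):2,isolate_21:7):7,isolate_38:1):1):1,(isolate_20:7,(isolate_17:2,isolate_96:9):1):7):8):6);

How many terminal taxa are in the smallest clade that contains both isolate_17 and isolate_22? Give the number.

19

The MRCA of isolate_17 and isolate_22 is the node subtending (((((isolate_7,isolate_55),(isolate_34,((isolate_33,isolate_48),isolate_56))),(isolate_95,(((isolate_16,(isolate_22,isolate_44)),isolate_81),isolate_27))),(((isolate_89,isolate_51),isolate_21),isolate_38)),(isolate_20,(isolate_17,isolate_96))).
That clade contains 19 terminal taxa: isolate_16, isolate_17, isolate_20, isolate_21, isolate_22, isolate_27, isolate_33, isolate_34, isolate_38, isolate_44, isolate_48, isolate_51, isolate_55, isolate_56, isolate_7, isolate_81, isolate_89, isolate_95, isolate_96.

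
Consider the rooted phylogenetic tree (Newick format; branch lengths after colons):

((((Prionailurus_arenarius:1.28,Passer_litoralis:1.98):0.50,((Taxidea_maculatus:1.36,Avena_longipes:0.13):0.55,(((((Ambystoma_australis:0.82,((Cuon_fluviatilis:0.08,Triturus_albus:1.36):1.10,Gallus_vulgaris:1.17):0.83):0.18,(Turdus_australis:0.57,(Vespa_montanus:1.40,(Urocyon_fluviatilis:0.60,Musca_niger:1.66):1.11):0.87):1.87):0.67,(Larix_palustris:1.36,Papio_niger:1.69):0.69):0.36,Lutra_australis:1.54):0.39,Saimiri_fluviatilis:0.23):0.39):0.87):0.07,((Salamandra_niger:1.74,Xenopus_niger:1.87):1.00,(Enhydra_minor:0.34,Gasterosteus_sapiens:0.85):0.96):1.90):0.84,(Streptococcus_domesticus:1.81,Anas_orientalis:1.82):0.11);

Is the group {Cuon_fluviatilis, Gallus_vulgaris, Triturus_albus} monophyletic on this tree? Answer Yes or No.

The most recent common ancestor of these taxa subtends ((Cuon_fluviatilis,Triturus_albus),Gallus_vulgaris).
That clade has exactly 3 tips — every listed taxon and nothing else — so the group is monophyletic.

Yes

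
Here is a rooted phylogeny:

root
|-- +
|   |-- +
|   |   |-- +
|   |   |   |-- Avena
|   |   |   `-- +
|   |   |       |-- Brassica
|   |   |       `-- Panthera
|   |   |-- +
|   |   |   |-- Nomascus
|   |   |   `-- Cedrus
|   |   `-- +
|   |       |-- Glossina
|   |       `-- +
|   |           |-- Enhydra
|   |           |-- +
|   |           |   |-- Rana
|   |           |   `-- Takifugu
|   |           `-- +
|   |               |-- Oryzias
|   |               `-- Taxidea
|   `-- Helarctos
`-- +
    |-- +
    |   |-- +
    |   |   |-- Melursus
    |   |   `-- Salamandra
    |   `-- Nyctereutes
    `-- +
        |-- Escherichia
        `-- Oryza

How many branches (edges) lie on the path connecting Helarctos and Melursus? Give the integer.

The MRCA of Helarctos and Melursus is the root of the tree.
From Helarctos up to that node: 2 branches. From Melursus up to the same node: 4 branches. Total: 2 + 4 = 6.

6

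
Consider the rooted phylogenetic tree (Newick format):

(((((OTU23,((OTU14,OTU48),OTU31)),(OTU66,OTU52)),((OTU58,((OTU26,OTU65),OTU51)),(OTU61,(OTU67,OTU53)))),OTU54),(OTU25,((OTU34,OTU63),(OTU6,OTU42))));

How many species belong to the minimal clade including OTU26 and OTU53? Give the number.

The MRCA of OTU26 and OTU53 is the node subtending ((OTU58,((OTU26,OTU65),OTU51)),(OTU61,(OTU67,OTU53))).
That clade contains 7 terminal taxa: OTU26, OTU51, OTU53, OTU58, OTU61, OTU65, OTU67.

7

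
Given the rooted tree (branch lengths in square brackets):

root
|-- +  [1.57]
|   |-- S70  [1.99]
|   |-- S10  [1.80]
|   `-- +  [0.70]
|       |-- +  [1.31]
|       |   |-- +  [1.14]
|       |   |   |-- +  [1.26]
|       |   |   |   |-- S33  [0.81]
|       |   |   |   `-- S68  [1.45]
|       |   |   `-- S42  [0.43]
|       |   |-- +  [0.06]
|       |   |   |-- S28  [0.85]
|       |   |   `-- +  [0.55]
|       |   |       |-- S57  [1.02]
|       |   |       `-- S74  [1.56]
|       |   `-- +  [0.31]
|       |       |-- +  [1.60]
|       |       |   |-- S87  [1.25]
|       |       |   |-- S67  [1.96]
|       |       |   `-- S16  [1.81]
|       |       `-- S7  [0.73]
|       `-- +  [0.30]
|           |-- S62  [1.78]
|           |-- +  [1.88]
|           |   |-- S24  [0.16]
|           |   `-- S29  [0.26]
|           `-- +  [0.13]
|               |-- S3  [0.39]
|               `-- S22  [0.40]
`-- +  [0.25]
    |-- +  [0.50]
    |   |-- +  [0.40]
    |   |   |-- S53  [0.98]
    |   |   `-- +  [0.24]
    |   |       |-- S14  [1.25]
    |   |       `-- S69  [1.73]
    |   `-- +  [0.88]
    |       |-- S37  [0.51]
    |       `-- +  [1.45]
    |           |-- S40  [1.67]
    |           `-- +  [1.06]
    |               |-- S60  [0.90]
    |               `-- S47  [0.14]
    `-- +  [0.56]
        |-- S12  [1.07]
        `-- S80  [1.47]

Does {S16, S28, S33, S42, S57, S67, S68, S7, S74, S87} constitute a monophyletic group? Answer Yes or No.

Yes

The most recent common ancestor of these taxa subtends (((S33,S68),S42),(S28,(S57,S74)),((S87,S67,S16),S7)).
That clade has exactly 10 tips — every listed taxon and nothing else — so the group is monophyletic.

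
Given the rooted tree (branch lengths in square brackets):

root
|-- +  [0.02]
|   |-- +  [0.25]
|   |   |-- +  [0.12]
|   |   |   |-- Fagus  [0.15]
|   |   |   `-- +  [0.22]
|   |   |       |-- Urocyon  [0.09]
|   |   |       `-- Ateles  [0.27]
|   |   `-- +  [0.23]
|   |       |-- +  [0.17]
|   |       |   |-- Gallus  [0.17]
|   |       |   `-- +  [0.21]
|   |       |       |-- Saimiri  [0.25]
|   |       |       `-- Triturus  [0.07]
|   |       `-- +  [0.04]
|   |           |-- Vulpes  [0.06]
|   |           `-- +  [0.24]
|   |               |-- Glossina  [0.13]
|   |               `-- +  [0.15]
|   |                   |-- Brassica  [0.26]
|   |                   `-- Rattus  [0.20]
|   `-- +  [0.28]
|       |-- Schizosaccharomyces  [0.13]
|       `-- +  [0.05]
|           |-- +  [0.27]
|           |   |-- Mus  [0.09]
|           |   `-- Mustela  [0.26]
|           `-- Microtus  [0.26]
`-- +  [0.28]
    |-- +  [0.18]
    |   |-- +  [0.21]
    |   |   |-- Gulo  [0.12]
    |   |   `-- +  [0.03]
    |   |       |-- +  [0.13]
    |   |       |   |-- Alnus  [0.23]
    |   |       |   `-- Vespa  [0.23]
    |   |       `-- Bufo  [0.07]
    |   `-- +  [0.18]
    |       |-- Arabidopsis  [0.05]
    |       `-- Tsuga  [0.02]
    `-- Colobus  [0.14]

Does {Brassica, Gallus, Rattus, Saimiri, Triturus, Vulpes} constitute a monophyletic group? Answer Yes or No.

The MRCA of the listed taxa subtends ((Gallus,(Saimiri,Triturus)),(Vulpes,(Glossina,(Brassica,Rattus)))).
That clade also contains Glossina, which is not in the proposed group, so the group is not monophyletic.

No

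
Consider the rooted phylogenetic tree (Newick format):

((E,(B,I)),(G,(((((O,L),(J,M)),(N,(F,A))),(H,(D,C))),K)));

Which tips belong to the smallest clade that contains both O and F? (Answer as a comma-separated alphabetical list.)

A, F, J, L, M, N, O

Tracing O: it sits inside (O,L).
Tracing F: it sits inside (F,A).
The smallest clade enclosing both is (((O,L),(J,M)),(N,(F,A))); the answer is its 7 terminal taxa in alphabetical order.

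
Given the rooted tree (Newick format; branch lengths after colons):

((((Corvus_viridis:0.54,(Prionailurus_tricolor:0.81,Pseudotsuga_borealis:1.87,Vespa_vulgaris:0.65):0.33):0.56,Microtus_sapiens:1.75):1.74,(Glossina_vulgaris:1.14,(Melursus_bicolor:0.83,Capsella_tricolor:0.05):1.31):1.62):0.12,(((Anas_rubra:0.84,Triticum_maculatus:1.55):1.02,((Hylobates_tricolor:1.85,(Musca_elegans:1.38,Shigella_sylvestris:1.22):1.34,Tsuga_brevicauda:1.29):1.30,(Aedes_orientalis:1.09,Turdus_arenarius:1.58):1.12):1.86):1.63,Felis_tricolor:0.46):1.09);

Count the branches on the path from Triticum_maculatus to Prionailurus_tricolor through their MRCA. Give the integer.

The MRCA of Triticum_maculatus and Prionailurus_tricolor is the root of the tree.
From Triticum_maculatus up to that node: 4 branches. From Prionailurus_tricolor up to the same node: 5 branches. Total: 4 + 5 = 9.

9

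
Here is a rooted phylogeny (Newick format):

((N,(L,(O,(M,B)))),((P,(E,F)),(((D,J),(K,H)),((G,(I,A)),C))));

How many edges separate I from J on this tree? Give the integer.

The MRCA of I and J is the node subtending (((D,J),(K,H)),((G,(I,A)),C)).
From I up to that node: 4 branches. From J up to the same node: 3 branches. Total: 4 + 3 = 7.

7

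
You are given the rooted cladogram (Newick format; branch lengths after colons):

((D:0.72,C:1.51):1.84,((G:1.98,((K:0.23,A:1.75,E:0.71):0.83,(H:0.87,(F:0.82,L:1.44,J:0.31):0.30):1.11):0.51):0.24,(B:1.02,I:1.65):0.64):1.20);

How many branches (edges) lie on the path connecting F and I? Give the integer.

7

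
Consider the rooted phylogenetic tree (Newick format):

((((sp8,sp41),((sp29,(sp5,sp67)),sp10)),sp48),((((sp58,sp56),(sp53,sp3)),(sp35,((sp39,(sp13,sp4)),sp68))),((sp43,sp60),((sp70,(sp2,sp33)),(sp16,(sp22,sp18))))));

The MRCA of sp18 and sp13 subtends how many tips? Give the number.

The MRCA of sp18 and sp13 is the node subtending ((((sp58,sp56),(sp53,sp3)),(sp35,((sp39,(sp13,sp4)),sp68))),((sp43,sp60),((sp70,(sp2,sp33)),(sp16,(sp22,sp18))))).
That clade contains 17 terminal taxa: sp13, sp16, sp18, sp2, sp22, sp3, sp33, sp35, sp39, sp4, sp43, sp53, sp56, sp58, sp60, sp68, sp70.

17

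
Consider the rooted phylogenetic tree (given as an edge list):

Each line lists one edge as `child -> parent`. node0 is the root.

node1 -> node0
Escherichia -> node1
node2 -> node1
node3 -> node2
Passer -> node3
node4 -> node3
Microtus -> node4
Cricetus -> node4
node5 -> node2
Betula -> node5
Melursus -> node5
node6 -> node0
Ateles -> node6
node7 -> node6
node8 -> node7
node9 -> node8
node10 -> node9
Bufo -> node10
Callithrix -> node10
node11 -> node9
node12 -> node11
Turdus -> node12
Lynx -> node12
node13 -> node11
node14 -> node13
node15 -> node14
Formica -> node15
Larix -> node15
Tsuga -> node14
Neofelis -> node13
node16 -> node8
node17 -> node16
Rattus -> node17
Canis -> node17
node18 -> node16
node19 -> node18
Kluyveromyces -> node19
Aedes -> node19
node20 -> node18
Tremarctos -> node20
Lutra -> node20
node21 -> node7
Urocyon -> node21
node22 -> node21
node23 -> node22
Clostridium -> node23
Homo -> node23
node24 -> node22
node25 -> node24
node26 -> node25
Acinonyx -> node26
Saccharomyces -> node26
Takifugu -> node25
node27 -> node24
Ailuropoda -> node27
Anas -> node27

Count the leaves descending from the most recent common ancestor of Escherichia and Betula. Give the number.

The MRCA of Escherichia and Betula is the node subtending (Escherichia,((Passer,(Microtus,Cricetus)),(Betula,Melursus))).
That clade contains 6 terminal taxa: Betula, Cricetus, Escherichia, Melursus, Microtus, Passer.

6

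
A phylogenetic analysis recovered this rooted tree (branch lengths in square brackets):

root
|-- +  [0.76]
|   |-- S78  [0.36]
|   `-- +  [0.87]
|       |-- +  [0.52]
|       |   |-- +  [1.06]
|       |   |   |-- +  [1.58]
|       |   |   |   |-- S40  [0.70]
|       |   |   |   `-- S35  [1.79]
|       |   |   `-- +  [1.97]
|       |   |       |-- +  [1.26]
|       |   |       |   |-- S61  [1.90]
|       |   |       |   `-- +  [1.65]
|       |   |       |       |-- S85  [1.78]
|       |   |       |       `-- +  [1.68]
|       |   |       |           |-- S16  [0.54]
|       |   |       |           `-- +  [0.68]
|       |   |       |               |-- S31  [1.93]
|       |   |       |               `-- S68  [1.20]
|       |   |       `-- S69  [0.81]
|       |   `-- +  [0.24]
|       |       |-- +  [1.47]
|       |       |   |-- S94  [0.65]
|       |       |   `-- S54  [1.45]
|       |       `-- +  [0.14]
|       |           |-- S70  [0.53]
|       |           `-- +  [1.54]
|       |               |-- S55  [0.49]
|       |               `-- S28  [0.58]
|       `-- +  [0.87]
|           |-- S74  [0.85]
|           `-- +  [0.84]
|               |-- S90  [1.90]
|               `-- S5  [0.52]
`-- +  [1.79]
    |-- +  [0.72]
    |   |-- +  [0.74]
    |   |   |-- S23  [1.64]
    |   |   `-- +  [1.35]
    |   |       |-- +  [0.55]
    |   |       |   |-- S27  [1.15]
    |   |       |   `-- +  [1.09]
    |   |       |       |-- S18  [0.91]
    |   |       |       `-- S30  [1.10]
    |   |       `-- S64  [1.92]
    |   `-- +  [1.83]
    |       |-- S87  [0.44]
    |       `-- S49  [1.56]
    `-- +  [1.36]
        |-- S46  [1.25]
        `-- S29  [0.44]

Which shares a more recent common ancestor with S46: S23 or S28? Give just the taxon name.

The MRCA of S46 and S23 subtends (((S23,((S27,(S18,S30)),S64)),(S87,S49)),(S46,S29)) (9 taxa).
The MRCA of S46 and S28 is the root, subtending the entire tree (26 taxa).
The first is nested inside the second, so S46 shares a more recent common ancestor with S23.

S23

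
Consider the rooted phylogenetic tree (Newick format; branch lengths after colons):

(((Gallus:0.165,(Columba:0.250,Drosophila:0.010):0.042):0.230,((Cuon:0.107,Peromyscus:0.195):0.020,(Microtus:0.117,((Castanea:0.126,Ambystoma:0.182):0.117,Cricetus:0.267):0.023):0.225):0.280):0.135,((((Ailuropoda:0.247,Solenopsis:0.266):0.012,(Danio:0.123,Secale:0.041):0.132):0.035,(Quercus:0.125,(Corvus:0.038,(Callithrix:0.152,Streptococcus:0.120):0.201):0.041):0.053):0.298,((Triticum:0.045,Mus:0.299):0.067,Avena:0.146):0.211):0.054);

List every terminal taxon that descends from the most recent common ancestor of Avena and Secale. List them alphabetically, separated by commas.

Ailuropoda, Avena, Callithrix, Corvus, Danio, Mus, Quercus, Secale, Solenopsis, Streptococcus, Triticum

Tracing Avena: it sits inside ((Triticum,Mus),Avena).
Tracing Secale: it sits inside (Danio,Secale).
The smallest clade enclosing both is ((((Ailuropoda,Solenopsis),(Danio,Secale)),(Quercus,(Corvus,(Callithrix,Streptococcus)))),((Triticum,Mus),Avena)); the answer is its 11 terminal taxa in alphabetical order.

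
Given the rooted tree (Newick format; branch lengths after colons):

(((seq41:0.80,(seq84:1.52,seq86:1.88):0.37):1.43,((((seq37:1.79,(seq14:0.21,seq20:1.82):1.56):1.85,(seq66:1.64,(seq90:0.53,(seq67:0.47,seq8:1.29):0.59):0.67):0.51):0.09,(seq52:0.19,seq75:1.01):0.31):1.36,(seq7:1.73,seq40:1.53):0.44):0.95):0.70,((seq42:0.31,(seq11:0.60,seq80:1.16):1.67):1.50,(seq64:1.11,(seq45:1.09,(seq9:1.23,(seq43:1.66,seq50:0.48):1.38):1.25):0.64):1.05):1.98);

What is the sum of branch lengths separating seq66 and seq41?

6.78

The path runs seq66 → … → MRCA → … → seq41; the MRCA is the node subtending ((seq41,(seq84,seq86)),((((seq37,(seq14,seq20)),(seq66,(seq90,(seq67,seq8)))),(seq52,seq75)),(seq7,seq40))).
Branch lengths along that path: 1.64 + 0.51 + 0.09 + 1.36 + 0.95 + 1.43 + 0.80 = 6.78.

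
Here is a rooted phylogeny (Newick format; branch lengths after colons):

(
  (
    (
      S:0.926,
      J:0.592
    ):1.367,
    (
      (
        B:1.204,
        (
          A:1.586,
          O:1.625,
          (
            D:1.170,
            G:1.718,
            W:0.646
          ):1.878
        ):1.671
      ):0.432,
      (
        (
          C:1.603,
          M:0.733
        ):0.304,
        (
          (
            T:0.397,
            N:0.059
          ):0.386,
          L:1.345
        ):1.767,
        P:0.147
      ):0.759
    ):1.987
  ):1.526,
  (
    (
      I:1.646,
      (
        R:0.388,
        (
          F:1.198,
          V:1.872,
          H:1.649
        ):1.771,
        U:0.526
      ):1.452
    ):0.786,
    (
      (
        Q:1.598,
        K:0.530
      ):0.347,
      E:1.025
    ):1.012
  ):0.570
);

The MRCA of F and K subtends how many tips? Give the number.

9

The MRCA of F and K is the node subtending ((I,(R,(F,V,H),U)),((Q,K),E)).
That clade contains 9 terminal taxa: E, F, H, I, K, Q, R, U, V.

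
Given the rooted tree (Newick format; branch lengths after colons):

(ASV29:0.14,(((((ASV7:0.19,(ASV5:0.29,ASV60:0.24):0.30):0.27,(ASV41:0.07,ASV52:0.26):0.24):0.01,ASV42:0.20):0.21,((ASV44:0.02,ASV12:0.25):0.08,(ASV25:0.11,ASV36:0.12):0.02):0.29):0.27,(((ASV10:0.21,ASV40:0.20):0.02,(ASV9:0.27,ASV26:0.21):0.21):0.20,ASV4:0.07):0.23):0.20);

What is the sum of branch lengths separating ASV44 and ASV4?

The path runs ASV44 → … → MRCA → … → ASV4; the MRCA is the node subtending (((((ASV7,(ASV5,ASV60)),(ASV41,ASV52)),ASV42),((ASV44,ASV12),(ASV25,ASV36))),(((ASV10,ASV40),(ASV9,ASV26)),ASV4)).
Branch lengths along that path: 0.02 + 0.08 + 0.29 + 0.27 + 0.23 + 0.07 = 0.96.

0.96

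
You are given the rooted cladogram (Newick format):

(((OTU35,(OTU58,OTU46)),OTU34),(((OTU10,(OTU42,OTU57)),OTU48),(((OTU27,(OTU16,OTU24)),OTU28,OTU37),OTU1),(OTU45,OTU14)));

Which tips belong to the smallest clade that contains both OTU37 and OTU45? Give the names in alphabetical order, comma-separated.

Tracing OTU37: it sits inside ((OTU27,(OTU16,OTU24)),OTU28,OTU37).
Tracing OTU45: it sits inside (OTU45,OTU14).
The smallest clade enclosing both is (((OTU10,(OTU42,OTU57)),OTU48),(((OTU27,(OTU16,OTU24)),OTU28,OTU37),OTU1),(OTU45,OTU14)); the answer is its 12 terminal taxa in alphabetical order.

OTU1, OTU10, OTU14, OTU16, OTU24, OTU27, OTU28, OTU37, OTU42, OTU45, OTU48, OTU57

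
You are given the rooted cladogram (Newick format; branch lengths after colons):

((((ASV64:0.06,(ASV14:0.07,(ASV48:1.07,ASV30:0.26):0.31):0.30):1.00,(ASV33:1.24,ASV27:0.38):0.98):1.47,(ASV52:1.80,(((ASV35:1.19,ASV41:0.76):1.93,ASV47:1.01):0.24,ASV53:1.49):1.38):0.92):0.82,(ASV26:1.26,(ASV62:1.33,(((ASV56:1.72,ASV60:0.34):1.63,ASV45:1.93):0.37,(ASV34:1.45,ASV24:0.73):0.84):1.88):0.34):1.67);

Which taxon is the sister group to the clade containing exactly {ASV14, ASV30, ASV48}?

ASV64

The clade containing exactly {ASV14, ASV30, ASV48} attaches to the tree at the node subtending (ASV64,(ASV14,(ASV48,ASV30))).
The other lineage descending from that same node — the sister group — is the single tip ASV64.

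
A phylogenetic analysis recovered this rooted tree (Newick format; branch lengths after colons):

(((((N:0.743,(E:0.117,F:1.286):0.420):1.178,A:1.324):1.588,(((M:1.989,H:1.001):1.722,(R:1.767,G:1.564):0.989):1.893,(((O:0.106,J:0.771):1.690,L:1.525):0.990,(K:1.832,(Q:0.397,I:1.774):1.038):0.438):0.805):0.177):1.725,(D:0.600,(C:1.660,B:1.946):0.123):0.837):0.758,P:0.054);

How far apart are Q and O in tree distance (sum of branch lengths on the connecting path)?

4.659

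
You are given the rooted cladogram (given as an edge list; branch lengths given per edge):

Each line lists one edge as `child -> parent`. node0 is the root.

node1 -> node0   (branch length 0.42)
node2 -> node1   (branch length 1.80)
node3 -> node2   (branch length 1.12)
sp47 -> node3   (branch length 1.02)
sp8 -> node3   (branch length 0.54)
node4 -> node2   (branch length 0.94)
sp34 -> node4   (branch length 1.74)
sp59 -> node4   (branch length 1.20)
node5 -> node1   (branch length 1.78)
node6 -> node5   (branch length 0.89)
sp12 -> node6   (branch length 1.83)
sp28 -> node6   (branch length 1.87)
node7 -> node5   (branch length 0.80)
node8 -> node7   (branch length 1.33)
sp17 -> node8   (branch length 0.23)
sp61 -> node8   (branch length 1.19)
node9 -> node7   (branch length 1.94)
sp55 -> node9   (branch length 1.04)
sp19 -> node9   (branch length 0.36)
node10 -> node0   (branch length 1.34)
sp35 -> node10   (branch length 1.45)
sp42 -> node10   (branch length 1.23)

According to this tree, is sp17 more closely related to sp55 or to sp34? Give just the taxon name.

sp55

The MRCA of sp17 and sp55 subtends ((sp17,sp61),(sp55,sp19)) (4 taxa).
The MRCA of sp17 and sp34 subtends (((sp47,sp8),(sp34,sp59)),((sp12,sp28),((sp17,sp61),(sp55,sp19)))) (10 taxa).
The first is nested inside the second, so sp17 shares a more recent common ancestor with sp55.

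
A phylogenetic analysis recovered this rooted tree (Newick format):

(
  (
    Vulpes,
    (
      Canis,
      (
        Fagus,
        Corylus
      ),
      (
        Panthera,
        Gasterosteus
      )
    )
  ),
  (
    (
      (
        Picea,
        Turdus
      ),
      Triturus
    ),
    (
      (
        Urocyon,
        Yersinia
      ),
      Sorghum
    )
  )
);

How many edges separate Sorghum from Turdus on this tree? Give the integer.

The MRCA of Sorghum and Turdus is the node subtending (((Picea,Turdus),Triturus),((Urocyon,Yersinia),Sorghum)).
From Sorghum up to that node: 2 branches. From Turdus up to the same node: 3 branches. Total: 2 + 3 = 5.

5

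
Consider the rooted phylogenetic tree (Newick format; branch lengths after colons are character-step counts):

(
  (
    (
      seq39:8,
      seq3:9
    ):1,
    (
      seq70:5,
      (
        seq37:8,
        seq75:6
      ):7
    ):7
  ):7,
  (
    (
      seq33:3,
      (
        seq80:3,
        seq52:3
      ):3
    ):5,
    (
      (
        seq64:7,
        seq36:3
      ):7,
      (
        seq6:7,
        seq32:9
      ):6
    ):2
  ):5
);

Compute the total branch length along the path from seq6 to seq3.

The path runs seq6 → … → MRCA → … → seq3; the MRCA is the root of the tree.
Branch lengths along that path: 7 + 6 + 2 + 5 + 7 + 1 + 9 = 37.

37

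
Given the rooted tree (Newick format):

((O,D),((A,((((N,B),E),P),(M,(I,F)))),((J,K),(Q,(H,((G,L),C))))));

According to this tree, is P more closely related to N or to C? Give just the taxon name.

The MRCA of P and N subtends (((N,B),E),P) (4 taxa).
The MRCA of P and C subtends ((A,((((N,B),E),P),(M,(I,F)))),((J,K),(Q,(H,((G,L),C))))) (15 taxa).
The first is nested inside the second, so P shares a more recent common ancestor with N.

N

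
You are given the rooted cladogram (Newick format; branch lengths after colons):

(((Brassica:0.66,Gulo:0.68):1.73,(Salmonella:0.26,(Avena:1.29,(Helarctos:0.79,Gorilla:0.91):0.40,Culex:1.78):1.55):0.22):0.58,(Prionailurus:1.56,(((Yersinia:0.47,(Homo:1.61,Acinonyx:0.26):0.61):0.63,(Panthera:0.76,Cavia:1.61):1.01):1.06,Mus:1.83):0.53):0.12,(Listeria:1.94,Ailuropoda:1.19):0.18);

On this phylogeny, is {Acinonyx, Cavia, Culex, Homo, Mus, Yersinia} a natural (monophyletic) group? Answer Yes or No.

No

The MRCA of the listed taxa is the root, so the smallest clade containing them is the whole tree.
That clade also contains Ailuropoda, Avena, Brassica, Gorilla, Gulo, Helarctos, Listeria, Panthera, Prionailurus, Salmonella, which are not in the proposed group, so the group is not monophyletic.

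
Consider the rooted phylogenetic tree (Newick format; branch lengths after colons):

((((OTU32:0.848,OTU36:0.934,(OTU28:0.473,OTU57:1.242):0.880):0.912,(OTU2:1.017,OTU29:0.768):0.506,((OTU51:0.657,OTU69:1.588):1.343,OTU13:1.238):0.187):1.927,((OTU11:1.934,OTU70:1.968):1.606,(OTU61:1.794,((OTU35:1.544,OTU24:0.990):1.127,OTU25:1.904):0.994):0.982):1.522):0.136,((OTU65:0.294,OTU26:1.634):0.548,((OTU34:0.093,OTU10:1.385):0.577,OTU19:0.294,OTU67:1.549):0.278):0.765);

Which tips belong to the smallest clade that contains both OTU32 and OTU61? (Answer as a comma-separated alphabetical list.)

Tracing OTU32: it sits inside (OTU32,OTU36,(OTU28,OTU57)).
Tracing OTU61: it sits inside (OTU61,((OTU35,OTU24),OTU25)).
The smallest clade enclosing both is (((OTU32,OTU36,(OTU28,OTU57)),(OTU2,OTU29),((OTU51,OTU69),OTU13)),((OTU11,OTU70),(OTU61,((OTU35,OTU24),OTU25)))); the answer is its 15 terminal taxa in alphabetical order.

OTU11, OTU13, OTU2, OTU24, OTU25, OTU28, OTU29, OTU32, OTU35, OTU36, OTU51, OTU57, OTU61, OTU69, OTU70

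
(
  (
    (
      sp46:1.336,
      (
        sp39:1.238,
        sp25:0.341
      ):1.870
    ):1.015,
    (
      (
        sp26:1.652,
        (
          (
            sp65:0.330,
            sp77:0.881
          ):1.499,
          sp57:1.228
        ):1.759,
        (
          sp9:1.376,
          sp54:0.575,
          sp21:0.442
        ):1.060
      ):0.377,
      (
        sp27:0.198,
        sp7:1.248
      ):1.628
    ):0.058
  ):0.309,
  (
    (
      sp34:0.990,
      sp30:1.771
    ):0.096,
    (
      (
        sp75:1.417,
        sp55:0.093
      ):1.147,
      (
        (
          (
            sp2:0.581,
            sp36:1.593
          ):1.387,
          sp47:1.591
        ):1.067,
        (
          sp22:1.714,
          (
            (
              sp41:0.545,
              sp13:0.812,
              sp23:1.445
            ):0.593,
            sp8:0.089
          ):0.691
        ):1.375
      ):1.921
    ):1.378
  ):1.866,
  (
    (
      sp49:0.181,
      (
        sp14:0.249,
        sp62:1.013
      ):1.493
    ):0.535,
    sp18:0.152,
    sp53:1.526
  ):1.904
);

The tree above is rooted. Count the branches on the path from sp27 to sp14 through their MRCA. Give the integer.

8

The MRCA of sp27 and sp14 is the root of the tree.
From sp27 up to that node: 4 branches. From sp14 up to the same node: 4 branches. Total: 4 + 4 = 8.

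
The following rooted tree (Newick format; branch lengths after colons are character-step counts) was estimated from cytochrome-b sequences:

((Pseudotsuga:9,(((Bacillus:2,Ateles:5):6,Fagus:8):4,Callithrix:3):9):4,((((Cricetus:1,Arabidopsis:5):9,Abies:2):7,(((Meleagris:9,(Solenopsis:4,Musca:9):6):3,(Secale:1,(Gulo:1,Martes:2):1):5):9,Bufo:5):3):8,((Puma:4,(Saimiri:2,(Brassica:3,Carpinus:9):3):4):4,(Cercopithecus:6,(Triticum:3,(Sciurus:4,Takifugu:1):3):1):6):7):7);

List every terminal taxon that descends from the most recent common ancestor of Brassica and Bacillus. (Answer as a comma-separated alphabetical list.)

Tracing Brassica: it sits inside (Brassica,Carpinus).
Tracing Bacillus: it sits inside (Bacillus,Ateles).
The smallest clade enclosing both is the whole tree (their MRCA is the root), so the answer is all 23 tips in alphabetical order.

Abies, Arabidopsis, Ateles, Bacillus, Brassica, Bufo, Callithrix, Carpinus, Cercopithecus, Cricetus, Fagus, Gulo, Martes, Meleagris, Musca, Pseudotsuga, Puma, Saimiri, Sciurus, Secale, Solenopsis, Takifugu, Triticum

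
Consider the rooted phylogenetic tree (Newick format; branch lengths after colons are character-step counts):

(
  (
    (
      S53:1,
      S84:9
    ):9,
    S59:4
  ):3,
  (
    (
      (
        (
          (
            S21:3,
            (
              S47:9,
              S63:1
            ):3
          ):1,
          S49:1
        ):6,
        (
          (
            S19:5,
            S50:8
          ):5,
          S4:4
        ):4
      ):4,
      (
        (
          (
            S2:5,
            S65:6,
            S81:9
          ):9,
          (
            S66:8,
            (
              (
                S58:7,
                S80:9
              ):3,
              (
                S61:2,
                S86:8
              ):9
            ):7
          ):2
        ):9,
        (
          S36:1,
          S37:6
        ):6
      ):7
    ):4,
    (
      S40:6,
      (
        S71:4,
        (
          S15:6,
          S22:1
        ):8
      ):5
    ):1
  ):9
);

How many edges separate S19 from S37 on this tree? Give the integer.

The MRCA of S19 and S37 is the node subtending ((((S21,(S47,S63)),S49),((S19,S50),S4)),(((S2,S65,S81),(S66,((S58,S80),(S61,S86)))),(S36,S37))).
From S19 up to that node: 4 branches. From S37 up to the same node: 3 branches. Total: 4 + 3 = 7.

7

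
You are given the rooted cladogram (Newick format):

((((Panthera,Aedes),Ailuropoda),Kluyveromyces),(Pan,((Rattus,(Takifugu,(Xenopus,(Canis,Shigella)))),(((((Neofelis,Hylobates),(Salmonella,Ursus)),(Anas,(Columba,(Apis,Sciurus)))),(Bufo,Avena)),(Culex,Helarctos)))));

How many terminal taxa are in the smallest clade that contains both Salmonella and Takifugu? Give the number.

17

The MRCA of Salmonella and Takifugu is the node subtending ((Rattus,(Takifugu,(Xenopus,(Canis,Shigella)))),(((((Neofelis,Hylobates),(Salmonella,Ursus)),(Anas,(Columba,(Apis,Sciurus)))),(Bufo,Avena)),(Culex,Helarctos))).
That clade contains 17 terminal taxa: Anas, Apis, Avena, Bufo, Canis, Columba, Culex, Helarctos, Hylobates, Neofelis, Rattus, Salmonella, Sciurus, Shigella, Takifugu, Ursus, Xenopus.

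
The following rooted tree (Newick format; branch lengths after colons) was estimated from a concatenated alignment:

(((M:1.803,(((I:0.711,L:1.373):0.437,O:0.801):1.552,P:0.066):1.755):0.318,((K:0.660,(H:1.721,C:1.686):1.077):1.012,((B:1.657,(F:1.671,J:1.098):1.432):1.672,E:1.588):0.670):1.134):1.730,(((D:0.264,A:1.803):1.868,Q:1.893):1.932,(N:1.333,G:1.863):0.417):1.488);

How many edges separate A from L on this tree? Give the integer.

10

The MRCA of A and L is the root of the tree.
From A up to that node: 4 branches. From L up to the same node: 6 branches. Total: 4 + 6 = 10.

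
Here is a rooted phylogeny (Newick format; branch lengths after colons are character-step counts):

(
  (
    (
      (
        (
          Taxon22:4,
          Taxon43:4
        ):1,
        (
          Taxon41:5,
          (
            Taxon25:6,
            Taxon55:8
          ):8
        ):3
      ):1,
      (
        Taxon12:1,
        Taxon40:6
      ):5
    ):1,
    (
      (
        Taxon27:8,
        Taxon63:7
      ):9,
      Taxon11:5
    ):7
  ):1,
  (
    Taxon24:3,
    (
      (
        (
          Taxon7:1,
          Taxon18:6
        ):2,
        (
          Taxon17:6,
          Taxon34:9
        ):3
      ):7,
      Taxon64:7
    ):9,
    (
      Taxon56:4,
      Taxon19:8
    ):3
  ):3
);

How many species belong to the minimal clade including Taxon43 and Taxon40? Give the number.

7

The MRCA of Taxon43 and Taxon40 is the node subtending (((Taxon22,Taxon43),(Taxon41,(Taxon25,Taxon55))),(Taxon12,Taxon40)).
That clade contains 7 terminal taxa: Taxon12, Taxon22, Taxon25, Taxon40, Taxon41, Taxon43, Taxon55.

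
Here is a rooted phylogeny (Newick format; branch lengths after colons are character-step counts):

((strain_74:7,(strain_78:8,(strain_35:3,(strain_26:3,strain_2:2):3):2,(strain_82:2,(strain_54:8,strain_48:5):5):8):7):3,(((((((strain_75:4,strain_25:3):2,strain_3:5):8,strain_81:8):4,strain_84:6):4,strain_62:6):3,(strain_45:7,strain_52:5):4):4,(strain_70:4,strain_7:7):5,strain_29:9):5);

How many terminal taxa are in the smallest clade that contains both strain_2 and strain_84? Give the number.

The MRCA of strain_2 and strain_84 is the root, so the clade is the entire tree.
That clade contains 19 terminal taxa: strain_2, strain_25, strain_26, strain_29, strain_3, strain_35, strain_45, strain_48, strain_52, strain_54, strain_62, strain_7, strain_70, strain_74, strain_75, strain_78, strain_81, strain_82, strain_84.

19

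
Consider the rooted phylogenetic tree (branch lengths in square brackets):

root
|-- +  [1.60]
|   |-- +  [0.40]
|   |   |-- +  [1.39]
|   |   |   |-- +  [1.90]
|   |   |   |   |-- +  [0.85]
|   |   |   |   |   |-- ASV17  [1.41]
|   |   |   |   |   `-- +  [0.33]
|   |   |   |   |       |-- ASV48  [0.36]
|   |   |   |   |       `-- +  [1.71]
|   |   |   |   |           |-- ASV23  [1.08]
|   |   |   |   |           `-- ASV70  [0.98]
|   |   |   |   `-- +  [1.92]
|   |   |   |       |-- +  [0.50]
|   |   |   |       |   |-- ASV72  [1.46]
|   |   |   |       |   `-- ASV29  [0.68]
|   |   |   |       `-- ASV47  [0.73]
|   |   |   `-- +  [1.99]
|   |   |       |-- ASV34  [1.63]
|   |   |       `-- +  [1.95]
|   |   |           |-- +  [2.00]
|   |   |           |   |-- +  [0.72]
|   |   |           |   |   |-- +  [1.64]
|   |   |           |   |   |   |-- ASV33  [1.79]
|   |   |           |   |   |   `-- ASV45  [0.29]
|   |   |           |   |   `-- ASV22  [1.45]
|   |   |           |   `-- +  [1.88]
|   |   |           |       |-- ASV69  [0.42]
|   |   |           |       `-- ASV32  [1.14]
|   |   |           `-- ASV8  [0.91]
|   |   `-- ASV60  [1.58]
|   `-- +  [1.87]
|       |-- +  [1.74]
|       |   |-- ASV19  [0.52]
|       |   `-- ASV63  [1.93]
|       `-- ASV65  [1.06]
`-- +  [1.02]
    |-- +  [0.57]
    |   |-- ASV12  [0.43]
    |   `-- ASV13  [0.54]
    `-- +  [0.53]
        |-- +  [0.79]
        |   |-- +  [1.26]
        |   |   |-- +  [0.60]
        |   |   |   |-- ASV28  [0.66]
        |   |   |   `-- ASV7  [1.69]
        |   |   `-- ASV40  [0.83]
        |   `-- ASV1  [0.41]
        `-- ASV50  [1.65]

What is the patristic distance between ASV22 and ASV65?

The path runs ASV22 → … → MRCA → … → ASV65; the MRCA is the node subtending (((((ASV17,(ASV48,(ASV23,ASV70))),((ASV72,ASV29),ASV47)),(ASV34,((((ASV33,ASV45),ASV22),(ASV69,ASV32)),ASV8))),ASV60),((ASV19,ASV63),ASV65)).
Branch lengths along that path: 1.45 + 0.72 + 2.00 + 1.95 + 1.99 + 1.39 + 0.40 + 1.87 + 1.06 = 12.83.

12.83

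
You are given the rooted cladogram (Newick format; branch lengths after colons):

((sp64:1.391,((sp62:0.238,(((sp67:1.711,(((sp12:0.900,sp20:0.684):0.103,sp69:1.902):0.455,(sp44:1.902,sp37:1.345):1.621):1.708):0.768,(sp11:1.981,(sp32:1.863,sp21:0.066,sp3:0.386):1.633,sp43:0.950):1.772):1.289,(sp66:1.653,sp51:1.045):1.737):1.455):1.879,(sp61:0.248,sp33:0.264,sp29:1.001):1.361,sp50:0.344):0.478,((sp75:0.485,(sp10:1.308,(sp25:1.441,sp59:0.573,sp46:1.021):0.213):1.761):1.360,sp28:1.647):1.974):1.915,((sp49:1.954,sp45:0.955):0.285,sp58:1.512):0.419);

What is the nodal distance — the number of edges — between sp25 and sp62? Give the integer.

The MRCA of sp25 and sp62 is the node subtending (sp64,((sp62,(((sp67,(((sp12,sp20),sp69),(sp44,sp37))),(sp11,(sp32,sp21,sp3),sp43)),(sp66,sp51))),(sp61,sp33,sp29),sp50),((sp75,(sp10,(sp25,sp59,sp46))),sp28)).
From sp25 up to that node: 5 branches. From sp62 up to the same node: 3 branches. Total: 5 + 3 = 8.

8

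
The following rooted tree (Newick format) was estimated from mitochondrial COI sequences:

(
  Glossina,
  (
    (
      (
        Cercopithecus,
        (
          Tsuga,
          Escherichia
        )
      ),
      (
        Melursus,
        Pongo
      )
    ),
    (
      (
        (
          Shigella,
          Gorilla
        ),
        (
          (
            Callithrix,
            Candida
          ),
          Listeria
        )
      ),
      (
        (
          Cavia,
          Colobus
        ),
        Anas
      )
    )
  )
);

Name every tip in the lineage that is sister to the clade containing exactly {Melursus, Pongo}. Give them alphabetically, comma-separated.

Cercopithecus, Escherichia, Tsuga

The clade containing exactly {Melursus, Pongo} attaches to the tree at the node subtending ((Cercopithecus,(Tsuga,Escherichia)),(Melursus,Pongo)).
The other lineage descending from that same node — the sister group — is (Cercopithecus,(Tsuga,Escherichia)); its 3 tips in alphabetical order are the answer.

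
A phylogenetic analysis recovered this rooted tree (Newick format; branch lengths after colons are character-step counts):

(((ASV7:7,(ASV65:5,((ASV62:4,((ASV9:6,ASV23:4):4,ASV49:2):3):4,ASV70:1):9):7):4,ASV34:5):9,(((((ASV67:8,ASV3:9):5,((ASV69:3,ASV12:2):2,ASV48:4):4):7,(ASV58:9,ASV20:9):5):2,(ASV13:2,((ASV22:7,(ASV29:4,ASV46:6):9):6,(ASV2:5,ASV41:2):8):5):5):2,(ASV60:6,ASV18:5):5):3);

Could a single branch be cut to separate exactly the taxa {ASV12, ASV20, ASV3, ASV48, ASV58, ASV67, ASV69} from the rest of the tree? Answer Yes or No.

The most recent common ancestor of these taxa subtends (((ASV67,ASV3),((ASV69,ASV12),ASV48)),(ASV58,ASV20)).
That clade has exactly 7 tips — every listed taxon and nothing else — so the group is monophyletic.

Yes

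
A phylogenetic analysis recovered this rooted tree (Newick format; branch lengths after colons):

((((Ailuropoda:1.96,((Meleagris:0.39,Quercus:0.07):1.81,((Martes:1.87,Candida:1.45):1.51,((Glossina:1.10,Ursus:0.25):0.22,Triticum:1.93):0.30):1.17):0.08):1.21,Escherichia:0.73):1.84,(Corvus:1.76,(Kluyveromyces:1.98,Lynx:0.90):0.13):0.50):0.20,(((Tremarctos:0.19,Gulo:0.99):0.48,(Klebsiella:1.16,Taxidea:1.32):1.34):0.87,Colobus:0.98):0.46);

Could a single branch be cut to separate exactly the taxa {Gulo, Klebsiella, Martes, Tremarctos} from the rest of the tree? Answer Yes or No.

No

The MRCA of the listed taxa is the root, so the smallest clade containing them is the whole tree.
That clade also contains Ailuropoda, Candida, Colobus, Corvus, Escherichia, Glossina, Kluyveromyces, Lynx, Meleagris, Quercus, Taxidea, Triticum, Ursus, which are not in the proposed group, so the group is not monophyletic.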